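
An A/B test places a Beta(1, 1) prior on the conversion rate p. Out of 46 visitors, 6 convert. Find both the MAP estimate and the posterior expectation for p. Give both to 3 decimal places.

p_MAP = 0.130, E[p|data] = 0.146

Posterior: Beta(1+6, 1+40) = Beta(7, 41).
Mode = (7−1)/(7+41−2) = 6/46 = 0.130.
With a flat prior the MAP equals the MLE, 6/46.
Mean = 7/(7+41) = 7/48 = 0.146.
The posterior is right-skewed, so the mean exceeds the mode.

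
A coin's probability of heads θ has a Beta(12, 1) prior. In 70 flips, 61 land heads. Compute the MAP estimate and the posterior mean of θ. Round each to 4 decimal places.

Posterior: Beta(12+61, 1+9) = Beta(73, 10).
Mode = (73−1)/(73+10−2) = 72/81 = 0.8889.
Mean = 73/(73+10) = 73/83 = 0.8795.

MAP estimate = 0.8889, posterior mean = 0.8795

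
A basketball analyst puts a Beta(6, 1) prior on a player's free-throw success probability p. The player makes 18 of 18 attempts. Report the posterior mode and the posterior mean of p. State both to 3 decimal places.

p_MAP = 1.000, E[p|data] = 0.960

Posterior: Beta(6+18, 1+0) = Beta(24, 1).
Since β = 1 ≤ 1 and α > 1, the Beta density is monotone increasing on [0,1]; the mode is at 1.
Mean = 24/(24+1) = 0.960.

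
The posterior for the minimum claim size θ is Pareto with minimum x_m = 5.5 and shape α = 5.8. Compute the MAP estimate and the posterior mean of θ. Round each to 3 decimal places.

The Pareto density is strictly decreasing on [x_m, ∞), so the mode is x_m = 5.500.
Mean = α·x_m/(α−1) = 5.8·5.5/4.8 = 6.646.

MAP: 5.500. Posterior mean: 6.646.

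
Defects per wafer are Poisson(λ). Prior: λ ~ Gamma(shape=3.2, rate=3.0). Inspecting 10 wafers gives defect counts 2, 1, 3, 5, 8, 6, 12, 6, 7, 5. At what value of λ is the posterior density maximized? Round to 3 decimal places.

Σ counts = 55. Posterior: Gamma(shape = 3.2+55 = 58.2, rate = 3.0+10 = 13.0).
Mode = (α−1)/β = 57.2/13.0 = 4.400.
Mean = α/β = 58.2/13.0 = 4.477.
This is the posterior mode — the MAP estimate.

4.400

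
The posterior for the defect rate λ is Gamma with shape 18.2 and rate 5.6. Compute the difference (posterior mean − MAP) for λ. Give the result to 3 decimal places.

Mode = (α−1)/β = 17.2/5.6 = 3.071.
Mean = α/β = 18.2/5.6 = 3.250.
Difference = 3.250 − 3.071 = 0.179.

0.179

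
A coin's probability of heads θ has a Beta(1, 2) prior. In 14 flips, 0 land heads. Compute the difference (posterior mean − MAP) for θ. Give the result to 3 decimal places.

Posterior: Beta(1+0, 2+14) = Beta(1, 16).
Since α = 1 ≤ 1 and β > 1, the Beta density is monotone decreasing on [0,1]; the mode is at 0.
Mean = 1/(1+16) = 0.059.
Difference = 0.059 − 0.000 = 0.059.
Right-skewed posterior ⇒ mode < mean.

0.059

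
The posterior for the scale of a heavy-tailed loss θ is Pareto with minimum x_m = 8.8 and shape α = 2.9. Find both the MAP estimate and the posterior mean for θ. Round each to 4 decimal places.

θ_MAP = 8.8000, E[θ|data] = 13.4316

The Pareto density is strictly decreasing on [x_m, ∞), so the mode is x_m = 8.8000.
Mean = α·x_m/(α−1) = 2.9·8.8/1.9 = 13.4316.
The posterior is right-skewed, so the mean exceeds the mode.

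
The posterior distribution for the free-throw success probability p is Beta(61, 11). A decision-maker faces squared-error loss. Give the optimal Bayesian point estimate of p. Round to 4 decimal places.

Mode = (61−1)/(61+11−2) = 60/70 = 0.8571.
Mean = 61/(61+11) = 61/72 = 0.8472.
Squared-error loss ⇒ the optimal estimator is the posterior mean.

0.8472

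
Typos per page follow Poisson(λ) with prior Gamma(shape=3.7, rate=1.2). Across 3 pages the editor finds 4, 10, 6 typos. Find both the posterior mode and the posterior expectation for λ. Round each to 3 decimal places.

posterior mode = 5.405, posterior expectation = 5.643

Σ counts = 20. Posterior: Gamma(shape = 3.7+20 = 23.7, rate = 1.2+3 = 4.2).
Mode = (α−1)/β = 22.7/4.2 = 5.405.
Mean = α/β = 23.7/4.2 = 5.643.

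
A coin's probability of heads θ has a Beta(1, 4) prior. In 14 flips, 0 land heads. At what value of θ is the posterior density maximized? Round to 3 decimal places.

0.000

Posterior: Beta(1+0, 4+14) = Beta(1, 18).
Since α = 1 ≤ 1 and β > 1, the Beta density is monotone decreasing on [0,1]; the mode is at 0.
Mean = 1/(1+18) = 0.053.
This is the posterior mode — the MAP estimate.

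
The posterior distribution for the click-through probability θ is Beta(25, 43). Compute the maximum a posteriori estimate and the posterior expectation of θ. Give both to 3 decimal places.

Mode = (25−1)/(25+43−2) = 24/66 = 0.364.
Mean = 25/(25+43) = 25/68 = 0.368.
The mean is pulled above the mode by the posterior's right skew.

maximum a posteriori estimate = 0.364, posterior expectation = 0.368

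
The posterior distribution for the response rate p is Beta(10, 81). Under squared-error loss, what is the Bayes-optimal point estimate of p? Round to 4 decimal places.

Mode = (10−1)/(10+81−2) = 9/89 = 0.1011.
Mean = 10/(10+81) = 10/91 = 0.1099.
Squared-error loss ⇒ the optimal estimator is the posterior mean.

0.1099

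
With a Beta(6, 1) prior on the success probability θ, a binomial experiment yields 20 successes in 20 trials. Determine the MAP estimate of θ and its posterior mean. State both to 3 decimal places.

Posterior: Beta(6+20, 1+0) = Beta(26, 1).
Since β = 1 ≤ 1 and α > 1, the Beta density is monotone increasing on [0,1]; the mode is at 1.
Mean = 26/(26+1) = 0.963.
The mean is pulled below the mode by the posterior's left skew.

MAP: 1.000. Posterior mean: 0.963.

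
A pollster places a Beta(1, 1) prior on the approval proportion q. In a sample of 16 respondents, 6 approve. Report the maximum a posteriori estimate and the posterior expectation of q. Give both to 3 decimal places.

MAP = 0.375, posterior mean = 0.389

Posterior: Beta(1+6, 1+10) = Beta(7, 11).
Mode = (7−1)/(7+11−2) = 6/16 = 0.375.
With a flat prior the MAP equals the MLE, 6/16.
Mean = 7/(7+11) = 7/18 = 0.389.
Right-skewed posterior ⇒ mode < mean.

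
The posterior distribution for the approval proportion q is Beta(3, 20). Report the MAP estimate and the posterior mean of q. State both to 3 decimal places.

MAP estimate = 0.095, posterior mean = 0.130

Mode = (3−1)/(3+20−2) = 2/21 = 0.095.
Mean = 3/(3+20) = 3/23 = 0.130.
Mean > mode: the posterior has a right tail.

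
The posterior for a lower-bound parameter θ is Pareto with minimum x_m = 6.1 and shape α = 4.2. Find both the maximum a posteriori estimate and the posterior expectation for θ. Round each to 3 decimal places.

MAP = 6.100, posterior mean = 8.006

The Pareto density is strictly decreasing on [x_m, ∞), so the mode is x_m = 6.100.
Mean = α·x_m/(α−1) = 4.2·6.1/3.2 = 8.006.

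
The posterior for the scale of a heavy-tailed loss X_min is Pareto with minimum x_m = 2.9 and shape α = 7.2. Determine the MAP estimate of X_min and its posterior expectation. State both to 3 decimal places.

MAP = 2.900; posterior mean = 3.368

The Pareto density is strictly decreasing on [x_m, ∞), so the mode is x_m = 2.900.
Mean = α·x_m/(α−1) = 7.2·2.9/6.2 = 3.368.
The posterior is right-skewed, so the mean exceeds the mode.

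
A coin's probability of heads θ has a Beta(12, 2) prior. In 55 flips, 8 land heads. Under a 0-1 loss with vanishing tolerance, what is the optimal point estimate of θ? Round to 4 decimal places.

Posterior: Beta(12+8, 2+47) = Beta(20, 49).
Mode = (20−1)/(20+49−2) = 19/67 = 0.2836.
Mean = 20/(20+49) = 20/69 = 0.2899.
This is the posterior mode — the MAP estimate.

0.2836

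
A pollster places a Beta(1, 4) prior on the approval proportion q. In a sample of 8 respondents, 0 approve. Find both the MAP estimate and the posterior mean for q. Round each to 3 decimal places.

MAP = 0.000; posterior mean = 0.077

Posterior: Beta(1+0, 4+8) = Beta(1, 12).
Since α = 1 ≤ 1 and β > 1, the Beta density is monotone decreasing on [0,1]; the mode is at 0.
Mean = 1/(1+12) = 0.077.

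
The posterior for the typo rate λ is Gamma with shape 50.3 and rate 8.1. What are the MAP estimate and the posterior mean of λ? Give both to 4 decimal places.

Mode = (α−1)/β = 49.3/8.1 = 6.0864.
Mean = α/β = 50.3/8.1 = 6.2099.
Right-skewed posterior ⇒ mode < mean.

MAP estimate = 6.0864, posterior mean = 6.2099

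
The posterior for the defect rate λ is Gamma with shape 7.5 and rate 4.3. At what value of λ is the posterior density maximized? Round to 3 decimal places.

1.512

Mode = (α−1)/β = 6.5/4.3 = 1.512.
Mean = α/β = 7.5/4.3 = 1.744.
This is the posterior mode — the MAP estimate.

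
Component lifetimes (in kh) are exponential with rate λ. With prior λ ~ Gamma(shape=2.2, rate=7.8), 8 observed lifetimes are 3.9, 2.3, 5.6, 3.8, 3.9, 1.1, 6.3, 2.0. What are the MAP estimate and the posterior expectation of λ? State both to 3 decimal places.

Σ times = 28.9. Posterior: Gamma(shape = 2.2+8 = 10.2, rate = 7.8+28.9 = 36.7).
Mode = (α−1)/β = 9.2/36.7 = 0.251.
Mean = α/β = 10.2/36.7 = 0.278.
Mean > mode: the posterior has a right tail.

MAP: 0.251. Posterior mean: 0.278.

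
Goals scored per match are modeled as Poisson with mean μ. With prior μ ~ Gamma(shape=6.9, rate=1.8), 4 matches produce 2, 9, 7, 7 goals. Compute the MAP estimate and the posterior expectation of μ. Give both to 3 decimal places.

MAP = 5.328; posterior mean = 5.500

Σ counts = 25. Posterior: Gamma(shape = 6.9+25 = 31.9, rate = 1.8+4 = 5.8).
Mode = (α−1)/β = 30.9/5.8 = 5.328.
Mean = α/β = 31.9/5.8 = 5.500.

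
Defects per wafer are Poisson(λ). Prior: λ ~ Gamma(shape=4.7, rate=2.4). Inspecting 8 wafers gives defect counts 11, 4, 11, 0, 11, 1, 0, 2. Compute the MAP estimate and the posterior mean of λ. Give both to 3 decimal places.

MAP estimate = 4.202, posterior mean = 4.298

Σ counts = 40. Posterior: Gamma(shape = 4.7+40 = 44.7, rate = 2.4+8 = 10.4).
Mode = (α−1)/β = 43.7/10.4 = 4.202.
Mean = α/β = 44.7/10.4 = 4.298.
The mean is pulled above the mode by the posterior's right skew.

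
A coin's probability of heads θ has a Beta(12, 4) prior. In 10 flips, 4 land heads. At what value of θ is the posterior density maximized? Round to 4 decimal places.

0.6250

Posterior: Beta(12+4, 4+6) = Beta(16, 10).
Mode = (16−1)/(16+10−2) = 15/24 = 0.6250.
Mean = 16/(16+10) = 16/26 = 0.6154.
This is the posterior mode — the MAP estimate.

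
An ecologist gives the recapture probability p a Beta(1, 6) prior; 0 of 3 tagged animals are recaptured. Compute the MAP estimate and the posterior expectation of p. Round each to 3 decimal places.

Posterior: Beta(1+0, 6+3) = Beta(1, 9).
Since α = 1 ≤ 1 and β > 1, the Beta density is monotone decreasing on [0,1]; the mode is at 0.
Mean = 1/(1+9) = 0.100.
The mean is pulled above the mode by the posterior's right skew.

MAP = 0.000, posterior mean = 0.100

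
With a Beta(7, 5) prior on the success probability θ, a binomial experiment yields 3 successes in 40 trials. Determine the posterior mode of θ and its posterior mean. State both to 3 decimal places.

MAP: 0.180. Posterior mean: 0.192.

Posterior: Beta(7+3, 5+37) = Beta(10, 42).
Mode = (10−1)/(10+42−2) = 9/50 = 0.180.
Mean = 10/(10+42) = 10/52 = 0.192.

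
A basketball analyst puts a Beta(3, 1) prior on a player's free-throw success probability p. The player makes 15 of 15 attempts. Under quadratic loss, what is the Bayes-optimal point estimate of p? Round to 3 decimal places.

0.947

Posterior: Beta(3+15, 1+0) = Beta(18, 1).
Since β = 1 ≤ 1 and α > 1, the Beta density is monotone increasing on [0,1]; the mode is at 1.
Mean = 18/(18+1) = 0.947.
Quadratic loss ⇒ the optimal estimator is the posterior mean.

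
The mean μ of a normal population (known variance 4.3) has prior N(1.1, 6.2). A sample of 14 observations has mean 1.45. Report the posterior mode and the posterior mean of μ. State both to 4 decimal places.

Posterior for μ is Normal. Precision-weighted mean: (1/6.2·1.1 + 14/4.3·1.45) / (1/6.2 + 14/4.3) = 1.4335.
A Normal posterior is symmetric, so mode = mean.

MAP = 1.4335, posterior mean = 1.4335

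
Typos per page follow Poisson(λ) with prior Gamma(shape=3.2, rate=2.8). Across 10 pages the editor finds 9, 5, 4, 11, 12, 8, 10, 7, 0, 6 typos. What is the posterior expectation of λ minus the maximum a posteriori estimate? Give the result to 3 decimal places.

0.078

Σ counts = 72. Posterior: Gamma(shape = 3.2+72 = 75.2, rate = 2.8+10 = 12.8).
Mode = (α−1)/β = 74.2/12.8 = 5.797.
Mean = α/β = 75.2/12.8 = 5.875.
Difference = 5.875 − 5.797 = 0.078.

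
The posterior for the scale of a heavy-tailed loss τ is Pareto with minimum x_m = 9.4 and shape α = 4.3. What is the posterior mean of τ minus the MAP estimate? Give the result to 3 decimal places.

2.848

The Pareto density is strictly decreasing on [x_m, ∞), so the mode is x_m = 9.400.
Mean = α·x_m/(α−1) = 4.3·9.4/3.3 = 12.248.
Difference = 12.248 − 9.400 = 2.848.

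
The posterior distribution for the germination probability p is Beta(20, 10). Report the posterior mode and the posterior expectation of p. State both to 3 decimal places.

posterior mode = 0.679, posterior expectation = 0.667

Mode = (20−1)/(20+10−2) = 19/28 = 0.679.
Mean = 20/(20+10) = 20/30 = 0.667.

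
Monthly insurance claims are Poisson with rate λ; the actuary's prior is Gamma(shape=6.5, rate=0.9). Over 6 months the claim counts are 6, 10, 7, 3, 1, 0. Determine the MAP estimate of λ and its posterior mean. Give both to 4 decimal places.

λ_MAP = 4.7101, E[λ|data] = 4.8551

Σ counts = 27. Posterior: Gamma(shape = 6.5+27 = 33.5, rate = 0.9+6 = 6.9).
Mode = (α−1)/β = 32.5/6.9 = 4.7101.
Mean = α/β = 33.5/6.9 = 4.8551.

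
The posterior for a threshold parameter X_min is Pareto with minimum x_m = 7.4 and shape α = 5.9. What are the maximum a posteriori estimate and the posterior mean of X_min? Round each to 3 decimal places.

MAP: 7.400. Posterior mean: 8.910.

The Pareto density is strictly decreasing on [x_m, ∞), so the mode is x_m = 7.400.
Mean = α·x_m/(α−1) = 5.9·7.4/4.9 = 8.910.
The posterior is right-skewed, so the mean exceeds the mode.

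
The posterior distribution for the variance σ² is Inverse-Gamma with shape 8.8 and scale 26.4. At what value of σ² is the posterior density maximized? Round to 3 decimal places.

Mode = β/(α+1) = 26.4/9.8 = 2.694.
Mean = β/(α−1) = 26.4/7.8 = 3.385.
This is the posterior mode — the MAP estimate.

2.694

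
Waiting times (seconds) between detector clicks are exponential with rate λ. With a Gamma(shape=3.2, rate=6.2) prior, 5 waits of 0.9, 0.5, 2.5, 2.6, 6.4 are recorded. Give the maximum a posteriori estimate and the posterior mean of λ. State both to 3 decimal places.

Σ times = 12.9. Posterior: Gamma(shape = 3.2+5 = 8.2, rate = 6.2+12.9 = 19.1).
Mode = (α−1)/β = 7.2/19.1 = 0.377.
Mean = α/β = 8.2/19.1 = 0.429.
Mean > mode: the posterior has a right tail.

λ_MAP = 0.377, E[λ|data] = 0.429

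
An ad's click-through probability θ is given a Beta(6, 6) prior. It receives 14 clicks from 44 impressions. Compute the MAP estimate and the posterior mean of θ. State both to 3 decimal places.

Posterior: Beta(6+14, 6+30) = Beta(20, 36).
Mode = (20−1)/(20+36−2) = 19/54 = 0.352.
Mean = 20/(20+36) = 20/56 = 0.357.
The posterior is right-skewed, so the mean exceeds the mode.

MAP = 0.352, posterior mean = 0.357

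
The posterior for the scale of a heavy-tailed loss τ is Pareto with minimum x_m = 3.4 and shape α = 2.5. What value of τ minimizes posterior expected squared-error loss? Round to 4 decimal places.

5.6667

The Pareto density is strictly decreasing on [x_m, ∞), so the mode is x_m = 3.4000.
Mean = α·x_m/(α−1) = 2.5·3.4/1.5 = 5.6667.
Squared-error loss ⇒ the optimal estimator is the posterior mean.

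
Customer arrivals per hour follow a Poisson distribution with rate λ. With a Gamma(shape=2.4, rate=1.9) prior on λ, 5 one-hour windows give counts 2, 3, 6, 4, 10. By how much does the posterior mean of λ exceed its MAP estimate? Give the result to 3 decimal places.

Σ counts = 25. Posterior: Gamma(shape = 2.4+25 = 27.4, rate = 1.9+5 = 6.9).
Mode = (α−1)/β = 26.4/6.9 = 3.826.
Mean = α/β = 27.4/6.9 = 3.971.
Difference = 3.971 − 3.826 = 0.145.
The mean is pulled above the mode by the posterior's right skew.

0.145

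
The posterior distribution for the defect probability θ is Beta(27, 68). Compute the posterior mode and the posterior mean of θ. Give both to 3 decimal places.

Mode = (27−1)/(27+68−2) = 26/93 = 0.280.
Mean = 27/(27+68) = 27/95 = 0.284.
The mean is pulled above the mode by the posterior's right skew.

MAP = 0.280; posterior mean = 0.284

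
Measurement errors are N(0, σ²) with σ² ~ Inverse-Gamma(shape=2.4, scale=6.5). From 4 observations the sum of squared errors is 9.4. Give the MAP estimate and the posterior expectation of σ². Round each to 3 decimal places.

MAP = 2.074; posterior mean = 3.294

Posterior: Inverse-Gamma(shape = 2.4+4/2 = 4.4, scale = 6.5+9.4/2 = 11.2).
Mode = β/(α+1) = 11.2/5.4 = 2.074.
Mean = β/(α−1) = 11.2/3.4 = 3.294.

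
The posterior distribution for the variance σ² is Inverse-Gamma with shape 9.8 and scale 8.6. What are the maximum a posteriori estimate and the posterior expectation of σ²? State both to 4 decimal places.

MAP: 0.7963. Posterior mean: 0.9773.

Mode = β/(α+1) = 8.6/10.8 = 0.7963.
Mean = β/(α−1) = 8.6/8.8 = 0.9773.
The posterior is right-skewed, so the mean exceeds the mode.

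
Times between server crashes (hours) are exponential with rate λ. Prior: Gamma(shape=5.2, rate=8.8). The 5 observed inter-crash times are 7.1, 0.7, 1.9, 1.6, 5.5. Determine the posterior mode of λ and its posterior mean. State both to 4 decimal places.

Σ times = 16.8. Posterior: Gamma(shape = 5.2+5 = 10.2, rate = 8.8+16.8 = 25.6).
Mode = (α−1)/β = 9.2/25.6 = 0.3594.
Mean = α/β = 10.2/25.6 = 0.3984.
The posterior is right-skewed, so the mean exceeds the mode.

λ_MAP = 0.3594, E[λ|data] = 0.3984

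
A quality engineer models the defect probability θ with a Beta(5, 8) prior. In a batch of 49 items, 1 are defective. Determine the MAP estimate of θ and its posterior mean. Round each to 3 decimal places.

Posterior: Beta(5+1, 8+48) = Beta(6, 56).
Mode = (6−1)/(6+56−2) = 5/60 = 0.083.
Mean = 6/(6+56) = 6/62 = 0.097.
Right-skewed posterior ⇒ mode < mean.

θ_MAP = 0.083, E[θ|data] = 0.097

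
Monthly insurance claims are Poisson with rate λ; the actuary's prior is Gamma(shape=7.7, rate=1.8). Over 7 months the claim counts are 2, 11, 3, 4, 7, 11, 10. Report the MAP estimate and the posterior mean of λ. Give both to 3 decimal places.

MAP = 6.216, posterior mean = 6.330

Σ counts = 48. Posterior: Gamma(shape = 7.7+48 = 55.7, rate = 1.8+7 = 8.8).
Mode = (α−1)/β = 54.7/8.8 = 6.216.
Mean = α/β = 55.7/8.8 = 6.330.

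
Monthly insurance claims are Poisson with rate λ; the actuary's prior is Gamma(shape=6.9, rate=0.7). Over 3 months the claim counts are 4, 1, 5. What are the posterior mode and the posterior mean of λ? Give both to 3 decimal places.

MAP = 4.297, posterior mean = 4.568

Σ counts = 10. Posterior: Gamma(shape = 6.9+10 = 16.9, rate = 0.7+3 = 3.7).
Mode = (α−1)/β = 15.9/3.7 = 4.297.
Mean = α/β = 16.9/3.7 = 4.568.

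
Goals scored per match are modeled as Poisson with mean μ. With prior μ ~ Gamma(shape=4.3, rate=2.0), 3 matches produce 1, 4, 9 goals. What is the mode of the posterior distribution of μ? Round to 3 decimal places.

Σ counts = 14. Posterior: Gamma(shape = 4.3+14 = 18.3, rate = 2.0+3 = 5.0).
Mode = (α−1)/β = 17.3/5.0 = 3.460.
Mean = α/β = 18.3/5.0 = 3.660.
This is the posterior mode — the MAP estimate.

3.460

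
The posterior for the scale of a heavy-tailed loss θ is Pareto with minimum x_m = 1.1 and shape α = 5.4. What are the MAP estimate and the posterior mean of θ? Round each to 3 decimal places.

MAP = 1.100; posterior mean = 1.350

The Pareto density is strictly decreasing on [x_m, ∞), so the mode is x_m = 1.100.
Mean = α·x_m/(α−1) = 5.4·1.1/4.4 = 1.350.
The posterior is right-skewed, so the mean exceeds the mode.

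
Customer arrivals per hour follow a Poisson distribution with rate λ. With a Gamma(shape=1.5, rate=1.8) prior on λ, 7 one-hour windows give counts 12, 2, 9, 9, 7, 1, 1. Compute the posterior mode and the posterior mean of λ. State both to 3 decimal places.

Σ counts = 41. Posterior: Gamma(shape = 1.5+41 = 42.5, rate = 1.8+7 = 8.8).
Mode = (α−1)/β = 41.5/8.8 = 4.716.
Mean = α/β = 42.5/8.8 = 4.830.
Right-skewed posterior ⇒ mode < mean.

posterior mode = 4.716, posterior mean = 4.830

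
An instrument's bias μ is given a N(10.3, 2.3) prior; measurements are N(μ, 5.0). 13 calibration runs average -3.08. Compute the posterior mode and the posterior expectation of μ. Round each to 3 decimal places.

Posterior for μ is Normal. Precision-weighted mean: (1/2.3·10.3 + 13/5.0·-3.08) / (1/2.3 + 13/5.0) = -1.163.
A Normal posterior is symmetric, so mode = mean.

MAP = -1.163; posterior mean = -1.163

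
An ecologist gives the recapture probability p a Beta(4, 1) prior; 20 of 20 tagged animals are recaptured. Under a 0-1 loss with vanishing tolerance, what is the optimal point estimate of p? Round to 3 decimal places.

1.000

Posterior: Beta(4+20, 1+0) = Beta(24, 1).
Since β = 1 ≤ 1 and α > 1, the Beta density is monotone increasing on [0,1]; the mode is at 1.
Mean = 24/(24+1) = 0.960.
This is the posterior mode — the MAP estimate.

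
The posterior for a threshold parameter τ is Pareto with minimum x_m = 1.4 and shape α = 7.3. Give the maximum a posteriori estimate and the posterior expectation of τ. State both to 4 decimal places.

The Pareto density is strictly decreasing on [x_m, ∞), so the mode is x_m = 1.4000.
Mean = α·x_m/(α−1) = 7.3·1.4/6.3 = 1.6222.

maximum a posteriori estimate = 1.4000, posterior expectation = 1.6222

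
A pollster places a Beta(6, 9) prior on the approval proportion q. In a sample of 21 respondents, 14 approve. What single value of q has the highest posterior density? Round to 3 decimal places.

0.559

Posterior: Beta(6+14, 9+7) = Beta(20, 16).
Mode = (20−1)/(20+16−2) = 19/34 = 0.559.
Mean = 20/(20+16) = 20/36 = 0.556.
This is the posterior mode — the MAP estimate.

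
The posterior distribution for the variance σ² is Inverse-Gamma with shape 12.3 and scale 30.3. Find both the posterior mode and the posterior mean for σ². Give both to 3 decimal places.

Mode = β/(α+1) = 30.3/13.3 = 2.278.
Mean = β/(α−1) = 30.3/11.3 = 2.681.

posterior mode = 2.278, posterior mean = 2.681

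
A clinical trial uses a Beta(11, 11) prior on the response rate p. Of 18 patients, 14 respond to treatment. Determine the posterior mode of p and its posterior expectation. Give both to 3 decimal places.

Posterior: Beta(11+14, 11+4) = Beta(25, 15).
Mode = (25−1)/(25+15−2) = 24/38 = 0.632.
Mean = 25/(25+15) = 25/40 = 0.625.

MAP = 0.632; posterior mean = 0.625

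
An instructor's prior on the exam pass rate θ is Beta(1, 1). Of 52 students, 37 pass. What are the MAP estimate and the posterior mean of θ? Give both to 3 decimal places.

Posterior: Beta(1+37, 1+15) = Beta(38, 16).
Mode = (38−1)/(38+16−2) = 37/52 = 0.712.
With a flat prior the MAP equals the MLE, 37/52.
Mean = 38/(38+16) = 38/54 = 0.704.

MAP: 0.712. Posterior mean: 0.704.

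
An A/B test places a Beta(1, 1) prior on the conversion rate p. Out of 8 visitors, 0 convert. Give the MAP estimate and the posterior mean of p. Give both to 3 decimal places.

Posterior: Beta(1+0, 1+8) = Beta(1, 9).
Since α = 1 ≤ 1 and β > 1, the Beta density is monotone decreasing on [0,1]; the mode is at 0.
Mean = 1/(1+9) = 0.100.
Right-skewed posterior ⇒ mode < mean.

p_MAP = 0.000, E[p|data] = 0.100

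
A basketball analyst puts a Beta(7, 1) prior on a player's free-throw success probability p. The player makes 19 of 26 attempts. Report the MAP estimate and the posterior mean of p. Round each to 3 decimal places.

Posterior: Beta(7+19, 1+7) = Beta(26, 8).
Mode = (26−1)/(26+8−2) = 25/32 = 0.781.
Mean = 26/(26+8) = 26/34 = 0.765.
The posterior is left-skewed, so the mode exceeds the mean.

MAP = 0.781, posterior mean = 0.765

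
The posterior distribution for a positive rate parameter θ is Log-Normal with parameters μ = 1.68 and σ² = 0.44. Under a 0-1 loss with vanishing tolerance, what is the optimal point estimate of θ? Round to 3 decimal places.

Mode = exp(μ − σ²) = exp(1.24) = 3.456.
Mean = exp(μ + σ²/2) = exp(1.900) = 6.686.
This is the posterior mode — the MAP estimate.

3.456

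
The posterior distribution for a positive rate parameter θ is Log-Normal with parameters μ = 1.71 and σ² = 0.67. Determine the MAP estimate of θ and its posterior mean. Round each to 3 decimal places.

Mode = exp(μ − σ²) = exp(1.04) = 2.829.
Mean = exp(μ + σ²/2) = exp(2.045) = 7.729.
Right-skewed posterior ⇒ mode < mean.

MAP = 2.829; posterior mean = 7.729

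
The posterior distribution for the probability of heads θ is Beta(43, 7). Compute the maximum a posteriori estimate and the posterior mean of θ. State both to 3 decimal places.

θ_MAP = 0.875, E[θ|data] = 0.860

Mode = (43−1)/(43+7−2) = 42/48 = 0.875.
Mean = 43/(43+7) = 43/50 = 0.860.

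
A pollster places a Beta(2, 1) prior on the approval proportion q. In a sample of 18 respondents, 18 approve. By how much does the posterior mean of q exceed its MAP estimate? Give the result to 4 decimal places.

-0.0476

Posterior: Beta(2+18, 1+0) = Beta(20, 1).
Since β = 1 ≤ 1 and α > 1, the Beta density is monotone increasing on [0,1]; the mode is at 1.
Mean = 20/(20+1) = 0.9524.
Difference = 0.9524 − 1.0000 = -0.0476.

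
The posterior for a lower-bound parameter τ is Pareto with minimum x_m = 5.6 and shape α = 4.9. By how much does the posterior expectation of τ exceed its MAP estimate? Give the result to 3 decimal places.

1.436

The Pareto density is strictly decreasing on [x_m, ∞), so the mode is x_m = 5.600.
Mean = α·x_m/(α−1) = 4.9·5.6/3.9 = 7.036.
Difference = 7.036 − 5.600 = 1.436.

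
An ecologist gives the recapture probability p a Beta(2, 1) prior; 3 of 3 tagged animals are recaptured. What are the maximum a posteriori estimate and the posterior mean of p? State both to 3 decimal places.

maximum a posteriori estimate = 1.000, posterior mean = 0.833

Posterior: Beta(2+3, 1+0) = Beta(5, 1).
Since β = 1 ≤ 1 and α > 1, the Beta density is monotone increasing on [0,1]; the mode is at 1.
Mean = 5/(5+1) = 0.833.
Left-skewed posterior ⇒ mean < mode.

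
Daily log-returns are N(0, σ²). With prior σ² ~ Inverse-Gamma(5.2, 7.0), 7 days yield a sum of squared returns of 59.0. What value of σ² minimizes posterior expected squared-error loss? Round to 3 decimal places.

Posterior: Inverse-Gamma(shape = 5.2+7/2 = 8.7, scale = 7.0+59.0/2 = 36.5).
Mode = β/(α+1) = 36.5/9.7 = 3.763.
Mean = β/(α−1) = 36.5/7.7 = 4.740.
Squared-error loss ⇒ the optimal estimator is the posterior mean.

4.740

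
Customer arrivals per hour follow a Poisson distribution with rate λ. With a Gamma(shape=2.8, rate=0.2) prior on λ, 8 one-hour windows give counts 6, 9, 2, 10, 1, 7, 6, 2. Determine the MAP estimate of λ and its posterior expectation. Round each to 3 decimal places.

Σ counts = 43. Posterior: Gamma(shape = 2.8+43 = 45.8, rate = 0.2+8 = 8.2).
Mode = (α−1)/β = 44.8/8.2 = 5.463.
Mean = α/β = 45.8/8.2 = 5.585.
Mean > mode: the posterior has a right tail.

MAP: 5.463. Posterior mean: 5.585.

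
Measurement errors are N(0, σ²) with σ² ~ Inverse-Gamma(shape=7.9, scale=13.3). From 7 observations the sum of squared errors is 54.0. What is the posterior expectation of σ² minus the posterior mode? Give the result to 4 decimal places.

Posterior: Inverse-Gamma(shape = 7.9+7/2 = 11.4, scale = 13.3+54.0/2 = 40.3).
Mode = β/(α+1) = 40.3/12.4 = 3.2500.
Mean = β/(α−1) = 40.3/10.4 = 3.8750.
Difference = 3.8750 − 3.2500 = 0.6250.

0.6250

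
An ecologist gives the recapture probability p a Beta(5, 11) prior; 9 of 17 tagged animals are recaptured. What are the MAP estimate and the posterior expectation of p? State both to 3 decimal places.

MAP = 0.419, posterior mean = 0.424

Posterior: Beta(5+9, 11+8) = Beta(14, 19).
Mode = (14−1)/(14+19−2) = 13/31 = 0.419.
Mean = 14/(14+19) = 14/33 = 0.424.
Right-skewed posterior ⇒ mode < mean.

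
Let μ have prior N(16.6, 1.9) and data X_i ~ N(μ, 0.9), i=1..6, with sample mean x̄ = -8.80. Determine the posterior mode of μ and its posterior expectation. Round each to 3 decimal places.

MAP = -6.941; posterior mean = -6.941

Posterior for μ is Normal. Precision-weighted mean: (1/1.9·16.6 + 6/0.9·-8.80) / (1/1.9 + 6/0.9) = -6.941.
A Normal posterior is symmetric, so mode = mean.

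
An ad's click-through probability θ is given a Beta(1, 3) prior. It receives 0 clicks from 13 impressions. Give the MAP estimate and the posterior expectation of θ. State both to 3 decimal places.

Posterior: Beta(1+0, 3+13) = Beta(1, 16).
Since α = 1 ≤ 1 and β > 1, the Beta density is monotone decreasing on [0,1]; the mode is at 0.
Mean = 1/(1+16) = 0.059.

θ_MAP = 0.000, E[θ|data] = 0.059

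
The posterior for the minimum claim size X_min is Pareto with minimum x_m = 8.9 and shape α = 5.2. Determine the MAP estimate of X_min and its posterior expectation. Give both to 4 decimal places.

MAP estimate = 8.9000, posterior expectation = 11.0190

The Pareto density is strictly decreasing on [x_m, ∞), so the mode is x_m = 8.9000.
Mean = α·x_m/(α−1) = 5.2·8.9/4.2 = 11.0190.
Mean > mode: the posterior has a right tail.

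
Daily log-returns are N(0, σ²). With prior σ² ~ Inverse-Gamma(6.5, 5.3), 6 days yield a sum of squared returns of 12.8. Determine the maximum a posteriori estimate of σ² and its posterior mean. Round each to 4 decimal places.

Posterior: Inverse-Gamma(shape = 6.5+6/2 = 9.5, scale = 5.3+12.8/2 = 11.7).
Mode = β/(α+1) = 11.7/10.5 = 1.1143.
Mean = β/(α−1) = 11.7/8.5 = 1.3765.

maximum a posteriori estimate = 1.1143, posterior mean = 1.3765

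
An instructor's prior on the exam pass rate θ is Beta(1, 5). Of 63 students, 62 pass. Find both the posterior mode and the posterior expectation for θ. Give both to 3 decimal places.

Posterior: Beta(1+62, 5+1) = Beta(63, 6).
Mode = (63−1)/(63+6−2) = 62/67 = 0.925.
Mean = 63/(63+6) = 63/69 = 0.913.
Mode > mean: the posterior has a left tail.

MAP: 0.925. Posterior mean: 0.913.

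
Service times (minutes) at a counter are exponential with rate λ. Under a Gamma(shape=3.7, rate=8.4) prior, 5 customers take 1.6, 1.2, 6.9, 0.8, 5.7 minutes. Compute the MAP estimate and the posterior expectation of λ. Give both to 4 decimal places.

MAP = 0.3130; posterior mean = 0.3537

Σ times = 16.2. Posterior: Gamma(shape = 3.7+5 = 8.7, rate = 8.4+16.2 = 24.6).
Mode = (α−1)/β = 7.7/24.6 = 0.3130.
Mean = α/β = 8.7/24.6 = 0.3537.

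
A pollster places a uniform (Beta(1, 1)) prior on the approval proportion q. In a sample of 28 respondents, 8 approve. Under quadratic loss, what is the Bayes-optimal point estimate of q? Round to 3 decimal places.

Posterior: Beta(1+8, 1+20) = Beta(9, 21).
Mode = (9−1)/(9+21−2) = 8/28 = 0.286.
With a flat prior the MAP equals the MLE, 8/28.
Mean = 9/(9+21) = 9/30 = 0.300.
Quadratic loss ⇒ the optimal estimator is the posterior mean.

0.300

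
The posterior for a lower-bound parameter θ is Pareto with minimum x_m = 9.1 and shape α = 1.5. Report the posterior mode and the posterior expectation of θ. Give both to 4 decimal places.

MAP = 9.1000; posterior mean = 27.3000

The Pareto density is strictly decreasing on [x_m, ∞), so the mode is x_m = 9.1000.
Mean = α·x_m/(α−1) = 1.5·9.1/0.5 = 27.3000.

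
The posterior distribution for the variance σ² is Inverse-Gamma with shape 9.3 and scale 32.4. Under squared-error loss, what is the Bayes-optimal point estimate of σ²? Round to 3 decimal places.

Mode = β/(α+1) = 32.4/10.3 = 3.146.
Mean = β/(α−1) = 32.4/8.3 = 3.904.
Squared-error loss ⇒ the optimal estimator is the posterior mean.

3.904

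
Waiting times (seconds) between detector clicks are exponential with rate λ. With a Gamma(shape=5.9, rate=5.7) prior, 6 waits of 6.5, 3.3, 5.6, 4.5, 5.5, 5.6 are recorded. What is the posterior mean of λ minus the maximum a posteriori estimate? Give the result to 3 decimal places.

0.027

Σ times = 31.0. Posterior: Gamma(shape = 5.9+6 = 11.9, rate = 5.7+31.0 = 36.7).
Mode = (α−1)/β = 10.9/36.7 = 0.297.
Mean = α/β = 11.9/36.7 = 0.324.
Difference = 0.324 − 0.297 = 0.027.
Mean > mode: the posterior has a right tail.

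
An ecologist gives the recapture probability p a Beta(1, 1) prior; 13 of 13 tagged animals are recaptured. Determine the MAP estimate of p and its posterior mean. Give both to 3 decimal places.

MAP: 1.000. Posterior mean: 0.933.

Posterior: Beta(1+13, 1+0) = Beta(14, 1).
Since β = 1 ≤ 1 and α > 1, the Beta density is monotone increasing on [0,1]; the mode is at 1.
Mean = 14/(14+1) = 0.933.
Left-skewed posterior ⇒ mean < mode.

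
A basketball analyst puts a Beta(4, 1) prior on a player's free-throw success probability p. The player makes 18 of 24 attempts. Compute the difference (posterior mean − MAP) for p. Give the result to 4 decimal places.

Posterior: Beta(4+18, 1+6) = Beta(22, 7).
Mode = (22−1)/(22+7−2) = 21/27 = 0.7778.
Mean = 22/(22+7) = 22/29 = 0.7586.
Difference = 0.7586 − 0.7778 = -0.0192.

-0.0192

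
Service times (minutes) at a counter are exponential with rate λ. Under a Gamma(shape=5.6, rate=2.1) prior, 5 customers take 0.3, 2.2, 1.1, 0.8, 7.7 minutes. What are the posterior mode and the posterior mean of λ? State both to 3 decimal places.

MAP: 0.676. Posterior mean: 0.746.

Σ times = 12.1. Posterior: Gamma(shape = 5.6+5 = 10.6, rate = 2.1+12.1 = 14.2).
Mode = (α−1)/β = 9.6/14.2 = 0.676.
Mean = α/β = 10.6/14.2 = 0.746.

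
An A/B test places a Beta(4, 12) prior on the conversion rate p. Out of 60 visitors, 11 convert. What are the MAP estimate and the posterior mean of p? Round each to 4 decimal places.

MAP = 0.1892, posterior mean = 0.1974

Posterior: Beta(4+11, 12+49) = Beta(15, 61).
Mode = (15−1)/(15+61−2) = 14/74 = 0.1892.
Mean = 15/(15+61) = 15/76 = 0.1974.
The posterior is right-skewed, so the mean exceeds the mode.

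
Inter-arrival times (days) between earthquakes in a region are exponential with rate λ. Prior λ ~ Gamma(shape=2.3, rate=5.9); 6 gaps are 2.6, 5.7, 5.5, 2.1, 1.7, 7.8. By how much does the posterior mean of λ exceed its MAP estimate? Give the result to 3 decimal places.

Σ times = 25.4. Posterior: Gamma(shape = 2.3+6 = 8.3, rate = 5.9+25.4 = 31.3).
Mode = (α−1)/β = 7.3/31.3 = 0.233.
Mean = α/β = 8.3/31.3 = 0.265.
Difference = 0.265 − 0.233 = 0.032.
The mean is pulled above the mode by the posterior's right skew.

0.032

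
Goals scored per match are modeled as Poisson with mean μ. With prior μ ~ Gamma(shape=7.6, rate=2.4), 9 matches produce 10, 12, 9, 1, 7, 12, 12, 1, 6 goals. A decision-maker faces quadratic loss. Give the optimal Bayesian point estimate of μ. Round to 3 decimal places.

6.807

Σ counts = 70. Posterior: Gamma(shape = 7.6+70 = 77.6, rate = 2.4+9 = 11.4).
Mode = (α−1)/β = 76.6/11.4 = 6.719.
Mean = α/β = 77.6/11.4 = 6.807.
Quadratic loss ⇒ the optimal estimator is the posterior mean.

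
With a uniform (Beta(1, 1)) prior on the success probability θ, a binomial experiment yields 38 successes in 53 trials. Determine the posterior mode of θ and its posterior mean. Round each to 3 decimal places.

MAP: 0.717. Posterior mean: 0.709.

Posterior: Beta(1+38, 1+15) = Beta(39, 16).
Mode = (39−1)/(39+16−2) = 38/53 = 0.717.
With a flat prior the MAP equals the MLE, 38/53.
Mean = 39/(39+16) = 39/55 = 0.709.
Left-skewed posterior ⇒ mean < mode.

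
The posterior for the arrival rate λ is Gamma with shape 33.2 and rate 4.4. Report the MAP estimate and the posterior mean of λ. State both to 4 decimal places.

λ_MAP = 7.3182, E[λ|data] = 7.5455

Mode = (α−1)/β = 32.2/4.4 = 7.3182.
Mean = α/β = 33.2/4.4 = 7.5455.
Right-skewed posterior ⇒ mode < mean.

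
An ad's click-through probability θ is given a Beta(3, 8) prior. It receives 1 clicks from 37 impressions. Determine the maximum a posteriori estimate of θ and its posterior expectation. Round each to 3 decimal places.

Posterior: Beta(3+1, 8+36) = Beta(4, 44).
Mode = (4−1)/(4+44−2) = 3/46 = 0.065.
Mean = 4/(4+44) = 4/48 = 0.083.

MAP = 0.065, posterior mean = 0.083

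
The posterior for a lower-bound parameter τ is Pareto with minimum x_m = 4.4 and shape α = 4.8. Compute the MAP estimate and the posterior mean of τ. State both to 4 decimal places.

The Pareto density is strictly decreasing on [x_m, ∞), so the mode is x_m = 4.4000.
Mean = α·x_m/(α−1) = 4.8·4.4/3.8 = 5.5579.
The mean is pulled above the mode by the posterior's right skew.

MAP: 4.4000. Posterior mean: 5.5579.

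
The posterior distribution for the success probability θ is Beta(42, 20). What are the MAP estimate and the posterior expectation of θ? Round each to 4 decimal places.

MAP = 0.6833; posterior mean = 0.6774

Mode = (42−1)/(42+20−2) = 41/60 = 0.6833.
Mean = 42/(42+20) = 42/62 = 0.6774.
Left-skewed posterior ⇒ mean < mode.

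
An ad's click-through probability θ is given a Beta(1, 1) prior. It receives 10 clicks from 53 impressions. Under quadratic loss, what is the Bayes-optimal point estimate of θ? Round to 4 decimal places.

0.2000

Posterior: Beta(1+10, 1+43) = Beta(11, 44).
Mode = (11−1)/(11+44−2) = 10/53 = 0.1887.
Mean = 11/(11+44) = 11/55 = 0.2000.
Quadratic loss ⇒ the optimal estimator is the posterior mean.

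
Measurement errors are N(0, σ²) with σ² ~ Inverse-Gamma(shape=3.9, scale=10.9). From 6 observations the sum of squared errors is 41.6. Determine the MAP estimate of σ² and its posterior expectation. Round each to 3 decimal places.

Posterior: Inverse-Gamma(shape = 3.9+6/2 = 6.9, scale = 10.9+41.6/2 = 31.7).
Mode = β/(α+1) = 31.7/7.9 = 4.013.
Mean = β/(α−1) = 31.7/5.9 = 5.373.

MAP = 4.013; posterior mean = 5.373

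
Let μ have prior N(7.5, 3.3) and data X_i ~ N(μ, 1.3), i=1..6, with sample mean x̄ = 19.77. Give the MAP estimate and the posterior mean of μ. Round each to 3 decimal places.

MAP estimate = 19.014, posterior mean = 19.014

Posterior for μ is Normal. Precision-weighted mean: (1/3.3·7.5 + 6/1.3·19.77) / (1/3.3 + 6/1.3) = 19.014.
A Normal posterior is symmetric, so mode = mean.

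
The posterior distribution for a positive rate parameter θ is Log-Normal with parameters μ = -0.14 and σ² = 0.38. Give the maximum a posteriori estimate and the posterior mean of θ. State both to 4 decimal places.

Mode = exp(μ − σ²) = exp(-0.52) = 0.5945.
Mean = exp(μ + σ²/2) = exp(0.050) = 1.0513.

MAP = 0.5945; posterior mean = 1.0513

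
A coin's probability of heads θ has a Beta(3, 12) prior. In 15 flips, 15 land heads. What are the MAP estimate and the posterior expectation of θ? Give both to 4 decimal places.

Posterior: Beta(3+15, 12+0) = Beta(18, 12).
Mode = (18−1)/(18+12−2) = 17/28 = 0.6071.
Mean = 18/(18+12) = 18/30 = 0.6000.

θ_MAP = 0.6071, E[θ|data] = 0.6000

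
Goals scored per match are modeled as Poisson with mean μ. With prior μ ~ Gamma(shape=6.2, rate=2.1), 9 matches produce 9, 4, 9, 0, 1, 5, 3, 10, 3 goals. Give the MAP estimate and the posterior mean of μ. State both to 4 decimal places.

Σ counts = 44. Posterior: Gamma(shape = 6.2+44 = 50.2, rate = 2.1+9 = 11.1).
Mode = (α−1)/β = 49.2/11.1 = 4.4324.
Mean = α/β = 50.2/11.1 = 4.5225.
The mean is pulled above the mode by the posterior's right skew.

MAP: 4.4324. Posterior mean: 4.5225.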